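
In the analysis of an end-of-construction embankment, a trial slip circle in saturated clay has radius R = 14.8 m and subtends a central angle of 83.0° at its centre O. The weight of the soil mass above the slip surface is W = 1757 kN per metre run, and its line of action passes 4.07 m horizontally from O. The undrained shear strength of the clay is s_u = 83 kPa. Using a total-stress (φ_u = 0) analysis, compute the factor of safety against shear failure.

Taking moments about the centre O, the resisting moment is provided by the undrained shear strength acting along the arc:
Arc length L_a = R·θ = 14.8·(83.0°·π/180) = 14.8·1.4486 = 21.44 m
M_R = s_u·L_a·R = 83·21.44·14.8 = 26336.4 kN·m/m
M_D = W·d = 1757·4.07 = 7151.0 kN·m/m
FS = M_R / M_D = 26336.4 / 7151.0 = 3.683

FS = 3.68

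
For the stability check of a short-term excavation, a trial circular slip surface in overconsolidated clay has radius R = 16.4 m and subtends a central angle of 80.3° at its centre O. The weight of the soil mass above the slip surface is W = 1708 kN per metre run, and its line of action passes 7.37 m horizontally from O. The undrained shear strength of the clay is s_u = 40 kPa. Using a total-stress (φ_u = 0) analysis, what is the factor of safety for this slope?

Taking moments about the centre O, the resisting moment is provided by the undrained shear strength acting along the arc:
Arc length L_a = R·θ = 16.4·(80.3°·π/180) = 16.4·1.4015 = 22.98 m
M_R = s_u·L_a·R = 40·22.98·16.4 = 15077.9 kN·m/m
M_D = W·d = 1708·7.37 = 12588.0 kN·m/m
FS = M_R / M_D = 15077.9 / 12588.0 = 1.198

FS = 1.20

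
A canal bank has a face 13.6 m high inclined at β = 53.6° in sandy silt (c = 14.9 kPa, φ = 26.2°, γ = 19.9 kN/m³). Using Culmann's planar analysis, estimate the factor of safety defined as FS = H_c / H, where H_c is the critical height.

FS = 1.42

H_c = (4c/γ) · sinβ cosφ / [1 − cos(β − φ)]
    = (4·14.9/19.9) · sin53.6°·cos26.2° / [1 − cos27.4°]
    = 2.995 · 0.7222 / 0.1122 = 19.28 m
FS = H_c / H = 19.28 / 13.6 = 1.418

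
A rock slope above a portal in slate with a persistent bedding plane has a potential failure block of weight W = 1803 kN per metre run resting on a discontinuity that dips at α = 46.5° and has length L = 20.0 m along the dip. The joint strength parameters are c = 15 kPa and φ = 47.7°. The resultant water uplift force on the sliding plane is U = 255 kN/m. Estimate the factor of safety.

FS = 1.06

Resolving the block weight along and normal to the plane and applying the Mohr–Coulomb strength on the joint:
N' = W cosα − U = 1803·cos46.5° − 255 = 986.1 kN/m
Driving force T = W sinα = 1803·sin46.5° = 1307.8 kN/m
Resisting force R = c·L + N'·tanφ = 15·20.0 + 986.1·tan47.7° = 300.0 + 1083.7 = 1383.7 kN/m
FS = R / T = 1383.7 / 1307.8 = 1.058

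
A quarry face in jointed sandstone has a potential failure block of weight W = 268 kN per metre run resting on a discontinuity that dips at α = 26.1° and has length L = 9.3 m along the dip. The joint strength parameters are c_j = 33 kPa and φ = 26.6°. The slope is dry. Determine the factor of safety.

FS = 3.63

Resolving the block weight along and normal to the plane and applying the Mohr–Coulomb strength on the joint:
N' = W cosα = 268·cos26.1° = 240.7 kN/m
Driving force T = W sinα = 268·sin26.1° = 117.9 kN/m
Resisting force R = c_j·L + N'·tanφ = 33·9.3 + 240.7·tan26.6° = 306.9 + 120.5 = 427.4 kN/m
FS = R / T = 427.4 / 117.9 = 3.625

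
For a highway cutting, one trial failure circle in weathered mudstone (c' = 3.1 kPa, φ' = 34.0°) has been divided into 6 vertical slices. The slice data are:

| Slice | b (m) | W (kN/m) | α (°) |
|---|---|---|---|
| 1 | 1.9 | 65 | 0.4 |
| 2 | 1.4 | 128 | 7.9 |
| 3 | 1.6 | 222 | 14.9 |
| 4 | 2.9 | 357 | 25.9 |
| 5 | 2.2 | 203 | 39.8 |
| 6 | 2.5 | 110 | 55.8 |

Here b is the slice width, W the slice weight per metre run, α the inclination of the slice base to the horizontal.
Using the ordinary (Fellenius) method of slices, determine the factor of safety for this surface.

FS = 1.52

Ordinary method of slices: FS = Σ[c'·Δl_i + (W_i cosα_i)·tanφ'] / Σ W_i sinα_i, with Δl_i = b_i / cosα_i.
Slice 1: Δl = 1.9/cos0.4° = 1.900 m; N'_1 = 65·cos0.4° = 65.0; c'Δl = 5.89; W sinα = 0.5
Slice 2: Δl = 1.4/cos7.9° = 1.413 m; N'_2 = 128·cos7.9° = 126.8; c'Δl = 4.38; W sinα = 17.6
Slice 3: Δl = 1.6/cos14.9° = 1.656 m; N'_3 = 222·cos14.9° = 214.5; c'Δl = 5.13; W sinα = 57.1
Slice 4: Δl = 2.9/cos25.9° = 3.224 m; N'_4 = 357·cos25.9° = 321.1; c'Δl = 9.99; W sinα = 155.9
Slice 5: Δl = 2.2/cos39.8° = 2.864 m; N'_5 = 203·cos39.8° = 156.0; c'Δl = 8.88; W sinα = 129.9
Slice 6: Δl = 2.5/cos55.8° = 4.448 m; N'_6 = 110·cos55.8° = 61.8; c'Δl = 13.79; W sinα = 91.0
Σc'Δl = 48.1 kN/m; ΣN' = 945.3 kN/m; ΣW sinα = 452.0 kN/m
Resisting = 48.1 + 945.3·tan34.0° = 48.1 + 637.6 = 685.6 kN/m
FS = 685.6 / 452.0 = 1.517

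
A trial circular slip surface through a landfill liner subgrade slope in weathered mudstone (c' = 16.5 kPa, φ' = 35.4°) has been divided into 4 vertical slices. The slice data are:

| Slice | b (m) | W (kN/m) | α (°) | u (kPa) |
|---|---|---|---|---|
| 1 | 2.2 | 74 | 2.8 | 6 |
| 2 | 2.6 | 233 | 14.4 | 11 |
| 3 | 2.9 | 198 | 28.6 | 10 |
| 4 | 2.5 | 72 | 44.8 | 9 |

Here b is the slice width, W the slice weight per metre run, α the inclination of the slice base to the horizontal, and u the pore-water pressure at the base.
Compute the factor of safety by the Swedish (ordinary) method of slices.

Ordinary method of slices: FS = Σ[c'·Δl_i + (W_i cosα_i − u_i·Δl_i)·tanφ'] / Σ W_i sinα_i, with Δl_i = b_i / cosα_i.
Slice 1: Δl = 2.2/cos2.8° = 2.203 m; N'_1 = 74·cos2.8° − 6·2.203 = 60.7; c'Δl = 36.34; W sinα = 3.6
Slice 2: Δl = 2.6/cos14.4° = 2.684 m; N'_2 = 233·cos14.4° − 11·2.684 = 196.2; c'Δl = 44.29; W sinα = 57.9
Slice 3: Δl = 2.9/cos28.6° = 3.303 m; N'_3 = 198·cos28.6° − 10·3.303 = 140.8; c'Δl = 54.50; W sinα = 94.8
Slice 4: Δl = 2.5/cos44.8° = 3.523 m; N'_4 = 72·cos44.8° − 9·3.523 = 19.4; c'Δl = 58.13; W sinα = 50.7
Σc'Δl = 193.3 kN/m; ΣN' = 417.0 kN/m; ΣW sinα = 207.1 kN/m
Resisting = 193.3 + 417.0·tan35.4° = 193.3 + 296.4 = 489.6 kN/m
FS = 489.6 / 207.1 = 2.365

FS = 2.36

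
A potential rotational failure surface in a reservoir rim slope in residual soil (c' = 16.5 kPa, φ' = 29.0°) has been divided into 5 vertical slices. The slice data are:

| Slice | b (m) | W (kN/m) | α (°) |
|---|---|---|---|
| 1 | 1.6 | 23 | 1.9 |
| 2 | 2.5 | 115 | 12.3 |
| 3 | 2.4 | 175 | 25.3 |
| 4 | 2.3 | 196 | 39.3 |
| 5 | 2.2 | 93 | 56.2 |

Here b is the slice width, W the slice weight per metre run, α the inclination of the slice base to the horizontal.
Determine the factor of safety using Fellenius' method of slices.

FS = 1.67

Ordinary method of slices: FS = Σ[c'·Δl_i + (W_i cosα_i)·tanφ'] / Σ W_i sinα_i, with Δl_i = b_i / cosα_i.
Slice 1: Δl = 1.6/cos1.9° = 1.601 m; N'_1 = 23·cos1.9° = 23.0; c'Δl = 26.41; W sinα = 0.8
Slice 2: Δl = 2.5/cos12.3° = 2.559 m; N'_2 = 115·cos12.3° = 112.4; c'Δl = 42.22; W sinα = 24.5
Slice 3: Δl = 2.4/cos25.3° = 2.655 m; N'_3 = 175·cos25.3° = 158.2; c'Δl = 43.80; W sinα = 74.8
Slice 4: Δl = 2.3/cos39.3° = 2.972 m; N'_4 = 196·cos39.3° = 151.7; c'Δl = 49.04; W sinα = 124.1
Slice 5: Δl = 2.2/cos56.2° = 3.955 m; N'_5 = 93·cos56.2° = 51.7; c'Δl = 65.25; W sinα = 77.3
Σc'Δl = 226.7 kN/m; ΣN' = 497.0 kN/m; ΣW sinα = 301.5 kN/m
Resisting = 226.7 + 497.0·tan29.0° = 226.7 + 275.5 = 502.2 kN/m
FS = 502.2 / 301.5 = 1.666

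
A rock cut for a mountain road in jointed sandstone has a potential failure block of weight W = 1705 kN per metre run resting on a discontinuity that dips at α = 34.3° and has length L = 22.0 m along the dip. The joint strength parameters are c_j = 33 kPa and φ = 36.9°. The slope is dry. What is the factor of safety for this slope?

FS = 1.86

Resolving the block weight along and normal to the plane and applying the Mohr–Coulomb strength on the joint:
N' = W cosα = 1705·cos34.3° = 1408.5 kN/m
Driving force T = W sinα = 1705·sin34.3° = 960.8 kN/m
Resisting force R = c_j·L + N'·tanφ = 33·22.0 + 1408.5·tan36.9° = 726.0 + 1057.5 = 1783.5 kN/m
FS = R / T = 1783.5 / 960.8 = 1.856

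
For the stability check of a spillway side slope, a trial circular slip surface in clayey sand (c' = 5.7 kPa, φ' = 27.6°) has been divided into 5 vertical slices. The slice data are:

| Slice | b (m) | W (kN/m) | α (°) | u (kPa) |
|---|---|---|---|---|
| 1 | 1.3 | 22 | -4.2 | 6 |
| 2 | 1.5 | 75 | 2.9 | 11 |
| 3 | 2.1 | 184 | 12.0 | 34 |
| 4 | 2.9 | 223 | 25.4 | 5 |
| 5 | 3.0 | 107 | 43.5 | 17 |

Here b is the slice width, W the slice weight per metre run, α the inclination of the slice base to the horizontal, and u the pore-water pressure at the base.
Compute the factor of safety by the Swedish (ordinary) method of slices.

FS = 1.26

Ordinary method of slices: FS = Σ[c'·Δl_i + (W_i cosα_i − u_i·Δl_i)·tanφ'] / Σ W_i sinα_i, with Δl_i = b_i / cosα_i.
Slice 1: Δl = 1.3/cos(-4.2°) = 1.304 m; N'_1 = 22·cos(-4.2°) − 6·1.304 = 14.1; c'Δl = 7.43; W sinα = -1.6
Slice 2: Δl = 1.5/cos2.9° = 1.502 m; N'_2 = 75·cos2.9° − 11·1.502 = 58.4; c'Δl = 8.56; W sinα = 3.8
Slice 3: Δl = 2.1/cos12.0° = 2.147 m; N'_3 = 184·cos12.0° − 34·2.147 = 107.0; c'Δl = 12.24; W sinα = 38.3
Slice 4: Δl = 2.9/cos25.4° = 3.210 m; N'_4 = 223·cos25.4° − 5·3.210 = 185.4; c'Δl = 18.30; W sinα = 95.7
Slice 5: Δl = 3.0/cos43.5° = 4.136 m; N'_5 = 107·cos43.5° − 17·4.136 = 7.3; c'Δl = 23.57; W sinα = 73.7
Σc'Δl = 70.1 kN/m; ΣN' = 372.2 kN/m; ΣW sinα = 209.7 kN/m
Resisting = 70.1 + 372.2·tan27.6° = 70.1 + 194.6 = 264.7 kN/m
FS = 264.7 / 209.7 = 1.262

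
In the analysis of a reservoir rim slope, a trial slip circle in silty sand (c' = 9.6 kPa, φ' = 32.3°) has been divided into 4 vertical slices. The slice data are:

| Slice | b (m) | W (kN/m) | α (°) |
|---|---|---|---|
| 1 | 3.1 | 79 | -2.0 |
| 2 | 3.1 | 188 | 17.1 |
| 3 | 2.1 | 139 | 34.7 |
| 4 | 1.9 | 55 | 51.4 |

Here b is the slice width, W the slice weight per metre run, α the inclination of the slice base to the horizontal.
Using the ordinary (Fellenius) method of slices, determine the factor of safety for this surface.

FS = 2.13

Ordinary method of slices: FS = Σ[c'·Δl_i + (W_i cosα_i)·tanφ'] / Σ W_i sinα_i, with Δl_i = b_i / cosα_i.
Slice 1: Δl = 3.1/cos(-2.0°) = 3.102 m; N'_1 = 79·cos(-2.0°) = 79.0; c'Δl = 29.78; W sinα = -2.8
Slice 2: Δl = 3.1/cos17.1° = 3.243 m; N'_2 = 188·cos17.1° = 179.7; c'Δl = 31.14; W sinα = 55.3
Slice 3: Δl = 2.1/cos34.7° = 2.554 m; N'_3 = 139·cos34.7° = 114.3; c'Δl = 24.52; W sinα = 79.1
Slice 4: Δl = 1.9/cos51.4° = 3.045 m; N'_4 = 55·cos51.4° = 34.3; c'Δl = 29.24; W sinα = 43.0
Σc'Δl = 114.7 kN/m; ΣN' = 407.2 kN/m; ΣW sinα = 174.6 kN/m
Resisting = 114.7 + 407.2·tan32.3° = 114.7 + 257.4 = 372.1 kN/m
FS = 372.1 / 174.6 = 2.131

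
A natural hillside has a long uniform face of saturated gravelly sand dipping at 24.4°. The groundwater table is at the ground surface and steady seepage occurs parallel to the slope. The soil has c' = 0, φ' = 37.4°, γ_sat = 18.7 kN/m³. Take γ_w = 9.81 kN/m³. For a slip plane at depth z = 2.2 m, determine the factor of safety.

With seepage parallel to the slope and the water table at the surface, the effective normal stress on the slip plane uses the buoyant unit weight γ' = γ_sat − γ_w while the driving shear stress uses γ_sat:
FS = [c' + γ' z cos²β tanφ'] / [γ_sat z sinβ cosβ]
(For c' = 0 this reduces to FS = (γ'/γ_sat)·tanφ'/tanβ.)
γ' = 18.7 − 9.81 = 8.89 kN/m³
Numerator = 0.0 + 8.89·2.2·cos²24.4°·tan37.4° = 0.0 + 8.89·2.2·0.8293·0.7646 = 12.401 kPa
Denominator = 18.7·2.2·sin24.4°·cos24.4° = 18.7·2.2·0.4131·0.9107 = 15.477 kPa
FS = 12.401 / 15.477 = 0.801

FS = 0.80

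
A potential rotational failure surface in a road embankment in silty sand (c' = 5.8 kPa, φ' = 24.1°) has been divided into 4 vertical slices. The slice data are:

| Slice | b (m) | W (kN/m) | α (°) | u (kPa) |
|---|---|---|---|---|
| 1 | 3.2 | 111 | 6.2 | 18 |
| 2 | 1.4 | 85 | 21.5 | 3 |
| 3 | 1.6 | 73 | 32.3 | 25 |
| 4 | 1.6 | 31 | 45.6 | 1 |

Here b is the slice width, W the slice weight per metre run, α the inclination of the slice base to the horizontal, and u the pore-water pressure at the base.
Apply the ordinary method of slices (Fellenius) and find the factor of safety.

FS = 1.18

Ordinary method of slices: FS = Σ[c'·Δl_i + (W_i cosα_i − u_i·Δl_i)·tanφ'] / Σ W_i sinα_i, with Δl_i = b_i / cosα_i.
Slice 1: Δl = 3.2/cos6.2° = 3.219 m; N'_1 = 111·cos6.2° − 18·3.219 = 52.4; c'Δl = 18.67; W sinα = 12.0
Slice 2: Δl = 1.4/cos21.5° = 1.505 m; N'_2 = 85·cos21.5° − 3·1.505 = 74.6; c'Δl = 8.73; W sinα = 31.2
Slice 3: Δl = 1.6/cos32.3° = 1.893 m; N'_3 = 73·cos32.3° − 25·1.893 = 14.4; c'Δl = 10.98; W sinα = 39.0
Slice 4: Δl = 1.6/cos45.6° = 2.287 m; N'_4 = 31·cos45.6° − 1·2.287 = 19.4; c'Δl = 13.26; W sinα = 22.1
Σc'Δl = 51.6 kN/m; ΣN' = 160.8 kN/m; ΣW sinα = 104.3 kN/m
Resisting = 51.6 + 160.8·tan24.1° = 51.6 + 71.9 = 123.6 kN/m
FS = 123.6 / 104.3 = 1.185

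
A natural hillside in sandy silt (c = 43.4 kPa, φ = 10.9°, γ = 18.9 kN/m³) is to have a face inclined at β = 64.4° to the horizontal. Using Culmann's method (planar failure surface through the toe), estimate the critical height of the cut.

H_c = 20.08 m

Culmann's analysis gives the critical failure plane at α_cr = (β + φ)/2 = (64.4 + 10.9)/2 = 37.7°, and the critical height
H_c = (4c/γ) · sinβ cosφ / [1 − cos(β − φ)]
    = (4·43.4/18.9) · sin64.4°·cos10.9° / [1 − cos(53.5°)]
    = 9.185 · 0.9018·0.9820 / [1 − 0.5948]
    = 9.185 · 0.8856 / 0.4052
    = 20.08 m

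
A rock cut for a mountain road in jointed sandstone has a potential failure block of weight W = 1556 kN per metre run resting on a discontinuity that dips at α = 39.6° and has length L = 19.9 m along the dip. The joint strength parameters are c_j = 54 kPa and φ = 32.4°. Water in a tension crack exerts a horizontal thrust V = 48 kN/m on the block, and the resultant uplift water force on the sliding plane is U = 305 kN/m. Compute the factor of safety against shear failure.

FS = 1.58

Resolving the block weight along and normal to the plane and applying the Mohr–Coulomb strength on the joint:
N' = W cosα − U − V sinα = 1556·cos39.6° − 305 − 48·sin39.6° = 863.3 kN/m
Driving force T = W sinα + V cosα = 1556·sin39.6° + 48·cos39.6° = 1028.8 kN/m
Resisting force R = c_j·L + N'·tanφ = 54·19.9 + 863.3·tan32.4° = 1074.6 + 547.9 = 1622.5 kN/m
FS = R / T = 1622.5 / 1028.8 = 1.577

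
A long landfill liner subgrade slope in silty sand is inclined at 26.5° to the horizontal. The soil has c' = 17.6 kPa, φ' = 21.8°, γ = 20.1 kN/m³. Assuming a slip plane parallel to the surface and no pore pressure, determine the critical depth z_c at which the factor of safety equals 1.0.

z_c = 11.09 m

Setting FS = 1.00 in FS = [c' + γz cos²β tanφ'] / [γz sinβ cosβ] and solving for z:
z = c' / [γ cosβ (FS·sinβ − cosβ·tanφ')]
  = 17.6 / [20.1·cos26.5°·(1.00·sin26.5° − cos26.5°·tan21.8°)]
  = 17.6 / [20.1·0.8949·(1.00·0.4462 − 0.8949·0.4000)]
  = 17.6 / 1.5874 = 11.087 m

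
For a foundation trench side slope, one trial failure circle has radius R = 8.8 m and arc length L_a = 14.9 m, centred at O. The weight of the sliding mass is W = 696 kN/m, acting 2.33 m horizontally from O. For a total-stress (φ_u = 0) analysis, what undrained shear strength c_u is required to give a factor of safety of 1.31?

c_u = 16.2 kPa

FS = c_u·L_a·R / (W·d), so c_u = FS·W·d / (L_a·R).
c_u = 1.31·696·2.33 / (14.90·8.8) = 2124.4 / 131.12 = 16.20 kPa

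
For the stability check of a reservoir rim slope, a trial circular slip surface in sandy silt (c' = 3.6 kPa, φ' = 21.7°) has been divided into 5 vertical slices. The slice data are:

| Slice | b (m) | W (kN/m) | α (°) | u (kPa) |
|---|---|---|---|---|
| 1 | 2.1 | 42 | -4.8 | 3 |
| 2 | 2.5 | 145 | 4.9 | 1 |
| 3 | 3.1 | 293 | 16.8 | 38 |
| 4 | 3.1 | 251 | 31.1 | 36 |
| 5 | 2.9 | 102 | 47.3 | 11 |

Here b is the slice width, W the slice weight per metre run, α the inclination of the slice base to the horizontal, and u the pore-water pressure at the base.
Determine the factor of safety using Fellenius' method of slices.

FS = 0.78

Ordinary method of slices: FS = Σ[c'·Δl_i + (W_i cosα_i − u_i·Δl_i)·tanφ'] / Σ W_i sinα_i, with Δl_i = b_i / cosα_i.
Slice 1: Δl = 2.1/cos(-4.8°) = 2.107 m; N'_1 = 42·cos(-4.8°) − 3·2.107 = 35.5; c'Δl = 7.59; W sinα = -3.5
Slice 2: Δl = 2.5/cos4.9° = 2.509 m; N'_2 = 145·cos4.9° − 1·2.509 = 142.0; c'Δl = 9.03; W sinα = 12.4
Slice 3: Δl = 3.1/cos16.8° = 3.238 m; N'_3 = 293·cos16.8° − 38·3.238 = 157.4; c'Δl = 11.66; W sinα = 84.7
Slice 4: Δl = 3.1/cos31.1° = 3.620 m; N'_4 = 251·cos31.1° − 36·3.620 = 84.6; c'Δl = 13.03; W sinα = 129.6
Slice 5: Δl = 2.9/cos47.3° = 4.276 m; N'_5 = 102·cos47.3° − 11·4.276 = 22.1; c'Δl = 15.39; W sinα = 75.0
Σc'Δl = 56.7 kN/m; ΣN' = 441.7 kN/m; ΣW sinα = 298.2 kN/m
Resisting = 56.7 + 441.7·tan21.7° = 56.7 + 175.8 = 232.5 kN/m
FS = 232.5 / 298.2 = 0.780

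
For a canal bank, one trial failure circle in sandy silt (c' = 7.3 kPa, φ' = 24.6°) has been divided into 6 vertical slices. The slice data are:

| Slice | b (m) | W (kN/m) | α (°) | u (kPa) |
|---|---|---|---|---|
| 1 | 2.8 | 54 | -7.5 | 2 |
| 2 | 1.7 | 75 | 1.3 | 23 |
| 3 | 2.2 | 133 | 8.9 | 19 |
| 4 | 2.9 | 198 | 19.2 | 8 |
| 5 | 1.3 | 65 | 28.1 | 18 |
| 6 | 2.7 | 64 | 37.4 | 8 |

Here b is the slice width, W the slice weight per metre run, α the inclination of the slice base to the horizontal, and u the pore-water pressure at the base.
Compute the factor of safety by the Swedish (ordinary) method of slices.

Ordinary method of slices: FS = Σ[c'·Δl_i + (W_i cosα_i − u_i·Δl_i)·tanφ'] / Σ W_i sinα_i, with Δl_i = b_i / cosα_i.
Slice 1: Δl = 2.8/cos(-7.5°) = 2.824 m; N'_1 = 54·cos(-7.5°) − 2·2.824 = 47.9; c'Δl = 20.62; W sinα = -7.0
Slice 2: Δl = 1.7/cos1.3° = 1.700 m; N'_2 = 75·cos1.3° − 23·1.700 = 35.9; c'Δl = 12.41; W sinα = 1.7
Slice 3: Δl = 2.2/cos8.9° = 2.227 m; N'_3 = 133·cos8.9° − 19·2.227 = 89.1; c'Δl = 16.26; W sinα = 20.6
Slice 4: Δl = 2.9/cos19.2° = 3.071 m; N'_4 = 198·cos19.2° − 8·3.071 = 162.4; c'Δl = 22.42; W sinα = 65.1
Slice 5: Δl = 1.3/cos28.1° = 1.474 m; N'_5 = 65·cos28.1° − 18·1.474 = 30.8; c'Δl = 10.76; W sinα = 30.6
Slice 6: Δl = 2.7/cos37.4° = 3.399 m; N'_6 = 64·cos37.4° − 8·3.399 = 23.7; c'Δl = 24.81; W sinα = 38.9
Σc'Δl = 107.3 kN/m; ΣN' = 389.7 kN/m; ΣW sinα = 149.8 kN/m
Resisting = 107.3 + 389.7·tan24.6° = 107.3 + 178.4 = 285.7 kN/m
FS = 285.7 / 149.8 = 1.907

FS = 1.91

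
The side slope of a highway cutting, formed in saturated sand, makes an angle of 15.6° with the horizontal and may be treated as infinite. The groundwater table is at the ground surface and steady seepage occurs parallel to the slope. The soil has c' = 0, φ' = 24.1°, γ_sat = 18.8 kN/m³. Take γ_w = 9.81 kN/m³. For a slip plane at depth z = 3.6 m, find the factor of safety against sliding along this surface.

With seepage parallel to the slope and the water table at the surface, the effective normal stress on the slip plane uses the buoyant unit weight γ' = γ_sat − γ_w while the driving shear stress uses γ_sat:
FS = [c' + γ' z cos²β tanφ'] / [γ_sat z sinβ cosβ]
(For c' = 0 this reduces to FS = (γ'/γ_sat)·tanφ'/tanβ.)
γ' = 18.8 − 9.81 = 8.99 kN/m³
Numerator = 0.0 + 8.99·3.6·cos²15.6°·tan24.1° = 0.0 + 8.99·3.6·0.9277·0.4473 = 13.430 kPa
Denominator = 18.8·3.6·sin15.6°·cos15.6° = 18.8·3.6·0.2689·0.9632 = 17.530 kPa
FS = 13.430 / 17.530 = 0.766

FS = 0.77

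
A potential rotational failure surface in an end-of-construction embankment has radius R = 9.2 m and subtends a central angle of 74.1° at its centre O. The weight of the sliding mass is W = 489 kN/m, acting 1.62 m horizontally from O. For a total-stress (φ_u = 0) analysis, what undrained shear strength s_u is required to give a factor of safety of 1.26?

s_u = 9.1 kPa

FS = s_u·L_a·R / (W·d), so s_u = FS·W·d / (L_a·R).
Arc length L_a = R·θ = 9.2·(74.1°·π/180) = 9.2·1.2933 = 11.90 m
s_u = 1.26·489·1.62 / (11.90·9.2) = 998.1 / 109.46 = 9.12 kPa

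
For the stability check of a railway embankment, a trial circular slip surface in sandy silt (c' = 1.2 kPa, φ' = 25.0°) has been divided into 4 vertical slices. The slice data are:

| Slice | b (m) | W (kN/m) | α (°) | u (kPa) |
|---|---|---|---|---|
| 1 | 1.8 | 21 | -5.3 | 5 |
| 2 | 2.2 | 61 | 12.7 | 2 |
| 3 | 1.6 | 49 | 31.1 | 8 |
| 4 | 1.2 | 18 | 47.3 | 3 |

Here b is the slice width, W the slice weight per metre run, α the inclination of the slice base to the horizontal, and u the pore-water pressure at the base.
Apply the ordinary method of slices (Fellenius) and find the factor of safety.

FS = 1.12

Ordinary method of slices: FS = Σ[c'·Δl_i + (W_i cosα_i − u_i·Δl_i)·tanφ'] / Σ W_i sinα_i, with Δl_i = b_i / cosα_i.
Slice 1: Δl = 1.8/cos(-5.3°) = 1.808 m; N'_1 = 21·cos(-5.3°) − 5·1.808 = 11.9; c'Δl = 2.17; W sinα = -1.9
Slice 2: Δl = 2.2/cos12.7° = 2.255 m; N'_2 = 61·cos12.7° − 2·2.255 = 55.0; c'Δl = 2.71; W sinα = 13.4
Slice 3: Δl = 1.6/cos31.1° = 1.869 m; N'_3 = 49·cos31.1° − 8·1.869 = 27.0; c'Δl = 2.24; W sinα = 25.3
Slice 4: Δl = 1.2/cos47.3° = 1.769 m; N'_4 = 18·cos47.3° − 3·1.769 = 6.9; c'Δl = 2.12; W sinα = 13.2
Σc'Δl = 9.2 kN/m; ΣN' = 100.8 kN/m; ΣW sinα = 50.0 kN/m
Resisting = 9.2 + 100.8·tan25.0° = 9.2 + 47.0 = 56.2 kN/m
FS = 56.2 / 50.0 = 1.124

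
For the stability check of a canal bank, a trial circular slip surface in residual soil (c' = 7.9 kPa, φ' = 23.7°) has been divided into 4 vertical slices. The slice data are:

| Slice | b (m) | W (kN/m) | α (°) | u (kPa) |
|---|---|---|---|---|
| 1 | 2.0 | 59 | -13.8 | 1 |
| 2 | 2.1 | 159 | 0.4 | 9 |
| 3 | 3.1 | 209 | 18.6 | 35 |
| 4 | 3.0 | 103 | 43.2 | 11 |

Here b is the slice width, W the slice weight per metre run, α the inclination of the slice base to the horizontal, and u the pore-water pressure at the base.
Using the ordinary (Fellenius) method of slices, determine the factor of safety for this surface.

Ordinary method of slices: FS = Σ[c'·Δl_i + (W_i cosα_i − u_i·Δl_i)·tanφ'] / Σ W_i sinα_i, with Δl_i = b_i / cosα_i.
Slice 1: Δl = 2.0/cos(-13.8°) = 2.059 m; N'_1 = 59·cos(-13.8°) − 1·2.059 = 55.2; c'Δl = 16.27; W sinα = -14.1
Slice 2: Δl = 2.1/cos0.4° = 2.100 m; N'_2 = 159·cos0.4° − 9·2.100 = 140.1; c'Δl = 16.59; W sinα = 1.1
Slice 3: Δl = 3.1/cos18.6° = 3.271 m; N'_3 = 209·cos18.6° − 35·3.271 = 83.6; c'Δl = 25.84; W sinα = 66.7
Slice 4: Δl = 3.0/cos43.2° = 4.115 m; N'_4 = 103·cos43.2° − 11·4.115 = 29.8; c'Δl = 32.51; W sinα = 70.5
Σc'Δl = 91.2 kN/m; ΣN' = 308.8 kN/m; ΣW sinα = 124.2 kN/m
Resisting = 91.2 + 308.8·tan23.7° = 91.2 + 135.5 = 226.7 kN/m
FS = 226.7 / 124.2 = 1.826

FS = 1.83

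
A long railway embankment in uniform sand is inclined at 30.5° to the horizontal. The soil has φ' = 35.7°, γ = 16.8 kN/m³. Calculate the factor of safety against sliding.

FS = 1.22

For a dry cohesionless infinite slope the factor of safety is FS = tanφ' / tanβ.
FS = tan35.7° / tan30.5° = 0.7186 / 0.5890 = 1.220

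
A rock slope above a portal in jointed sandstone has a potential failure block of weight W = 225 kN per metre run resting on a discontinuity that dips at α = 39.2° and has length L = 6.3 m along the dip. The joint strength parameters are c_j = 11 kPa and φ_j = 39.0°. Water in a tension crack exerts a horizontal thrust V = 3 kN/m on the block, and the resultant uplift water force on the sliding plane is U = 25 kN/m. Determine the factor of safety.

Resolving the block weight along and normal to the plane and applying the Mohr–Coulomb strength on the joint:
N' = W cosα − U − V sinα = 225·cos39.2° − 25 − 3·sin39.2° = 147.5 kN/m
Driving force T = W sinα + V cosα = 225·sin39.2° + 3·cos39.2° = 144.5 kN/m
Resisting force R = c_j·L + N'·tanφ_j = 11·6.3 + 147.5·tan39.0° = 69.3 + 119.4 = 188.7 kN/m
FS = R / T = 188.7 / 144.5 = 1.306

FS = 1.31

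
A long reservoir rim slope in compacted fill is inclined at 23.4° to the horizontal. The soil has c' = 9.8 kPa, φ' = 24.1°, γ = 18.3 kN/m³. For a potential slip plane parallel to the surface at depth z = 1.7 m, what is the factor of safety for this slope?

For an infinite slope with a slip plane parallel to the surface (no pore pressure): FS = [c' + γz cos²β tanφ'] / [γz sinβ cosβ].
γz = 18.3·1.7 = 31.11 kN/m²
Numerator = 9.8 + 31.11·cos²23.4°·tan24.1° = 9.8 + 31.11·0.8423·0.4473 = 21.521 kPa
Denominator = 31.11·sin23.4°·cos23.4° = 31.11·0.3971·0.9178 = 11.339 kPa
FS = 21.521 / 11.339 = 1.898

FS = 1.90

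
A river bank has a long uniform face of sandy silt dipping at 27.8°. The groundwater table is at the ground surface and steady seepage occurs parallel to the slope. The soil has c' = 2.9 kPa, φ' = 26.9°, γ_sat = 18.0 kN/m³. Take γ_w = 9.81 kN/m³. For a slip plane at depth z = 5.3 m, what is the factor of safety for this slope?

With seepage parallel to the slope and the water table at the surface, the effective normal stress on the slip plane uses the buoyant unit weight γ' = γ_sat − γ_w while the driving shear stress uses γ_sat:
FS = [c' + γ' z cos²β tanφ'] / [γ_sat z sinβ cosβ]
γ' = 18.0 − 9.81 = 8.19 kN/m³
Numerator = 2.9 + 8.19·5.3·cos²27.8°·tan26.9° = 2.9 + 8.19·5.3·0.7825·0.5073 = 20.132 kPa
Denominator = 18.0·5.3·sin27.8°·cos27.8° = 18.0·5.3·0.4664·0.8846 = 39.358 kPa
FS = 20.132 / 39.358 = 0.511

FS = 0.51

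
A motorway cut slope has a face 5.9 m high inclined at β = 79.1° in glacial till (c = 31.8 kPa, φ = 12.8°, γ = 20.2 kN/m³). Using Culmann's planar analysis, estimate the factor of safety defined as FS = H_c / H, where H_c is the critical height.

H_c = (4c/γ) · sinβ cosφ / [1 − cos(β − φ)]
    = (4·31.8/20.2) · sin79.1°·cos12.8° / [1 − cos66.3°]
    = 6.297 · 0.9576 / 0.5981 = 10.08 m
FS = H_c / H = 10.08 / 5.9 = 1.709

FS = 1.71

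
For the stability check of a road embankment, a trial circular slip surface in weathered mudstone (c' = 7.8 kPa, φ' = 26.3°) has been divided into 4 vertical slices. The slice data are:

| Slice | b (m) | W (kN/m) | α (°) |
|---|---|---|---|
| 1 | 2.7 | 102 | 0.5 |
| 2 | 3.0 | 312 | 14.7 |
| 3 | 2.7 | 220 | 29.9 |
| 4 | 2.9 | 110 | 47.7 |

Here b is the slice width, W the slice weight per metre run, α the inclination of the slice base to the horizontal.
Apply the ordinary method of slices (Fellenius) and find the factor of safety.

FS = 1.60

Ordinary method of slices: FS = Σ[c'·Δl_i + (W_i cosα_i)·tanφ'] / Σ W_i sinα_i, with Δl_i = b_i / cosα_i.
Slice 1: Δl = 2.7/cos0.5° = 2.700 m; N'_1 = 102·cos0.5° = 102.0; c'Δl = 21.06; W sinα = 0.9
Slice 2: Δl = 3.0/cos14.7° = 3.102 m; N'_2 = 312·cos14.7° = 301.8; c'Δl = 24.19; W sinα = 79.2
Slice 3: Δl = 2.7/cos29.9° = 3.115 m; N'_3 = 220·cos29.9° = 190.7; c'Δl = 24.29; W sinα = 109.7
Slice 4: Δl = 2.9/cos47.7° = 4.309 m; N'_4 = 110·cos47.7° = 74.0; c'Δl = 33.61; W sinα = 81.4
Σc'Δl = 103.2 kN/m; ΣN' = 668.5 kN/m; ΣW sinα = 271.1 kN/m
Resisting = 103.2 + 668.5·tan26.3° = 103.2 + 330.4 = 433.6 kN/m
FS = 433.6 / 271.1 = 1.599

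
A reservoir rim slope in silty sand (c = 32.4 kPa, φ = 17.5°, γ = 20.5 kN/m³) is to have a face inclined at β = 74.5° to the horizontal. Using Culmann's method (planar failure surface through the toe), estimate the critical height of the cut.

H_c = 12.76 m

Culmann's analysis gives the critical failure plane at α_cr = (β + φ)/2 = (74.5 + 17.5)/2 = 46.0°, and the critical height
H_c = (4c/γ) · sinβ cosφ / [1 − cos(β − φ)]
    = (4·32.4/20.5) · sin74.5°·cos17.5° / [1 − cos(57.0°)]
    = 6.322 · 0.9636·0.9537 / [1 − 0.5446]
    = 6.322 · 0.9190 / 0.4554
    = 12.76 m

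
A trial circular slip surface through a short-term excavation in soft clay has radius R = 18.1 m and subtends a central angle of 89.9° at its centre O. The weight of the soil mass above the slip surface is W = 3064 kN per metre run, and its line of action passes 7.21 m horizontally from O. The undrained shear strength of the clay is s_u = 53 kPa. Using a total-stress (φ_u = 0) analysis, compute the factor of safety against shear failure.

FS = 1.23

Taking moments about the centre O, the resisting moment is provided by the undrained shear strength acting along the arc:
Arc length L_a = R·θ = 18.1·(89.9°·π/180) = 18.1·1.5691 = 28.40 m
M_R = s_u·L_a·R = 53·28.40·18.1 = 27244.0 kN·m/m
M_D = W·d = 3064·7.21 = 22091.4 kN·m/m
FS = M_R / M_D = 27244.0 / 22091.4 = 1.233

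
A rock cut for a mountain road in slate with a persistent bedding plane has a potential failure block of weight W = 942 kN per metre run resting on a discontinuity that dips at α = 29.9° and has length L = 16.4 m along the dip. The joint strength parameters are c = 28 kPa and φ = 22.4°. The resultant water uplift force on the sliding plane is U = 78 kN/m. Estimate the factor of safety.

FS = 1.63

Resolving the block weight along and normal to the plane and applying the Mohr–Coulomb strength on the joint:
N' = W cosα − U = 942·cos29.9° − 78 = 738.6 kN/m
Driving force T = W sinα = 942·sin29.9° = 469.6 kN/m
Resisting force R = c·L + N'·tanφ = 28·16.4 + 738.6·tan22.4° = 459.2 + 304.4 = 763.6 kN/m
FS = R / T = 763.6 / 469.6 = 1.626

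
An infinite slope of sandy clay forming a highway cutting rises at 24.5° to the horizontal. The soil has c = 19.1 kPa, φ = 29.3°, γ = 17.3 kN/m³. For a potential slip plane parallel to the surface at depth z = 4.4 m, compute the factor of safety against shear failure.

For an infinite slope with a slip plane parallel to the surface (no pore pressure): FS = [c + γz cos²β tanφ] / [γz sinβ cosβ].
γz = 17.3·4.4 = 76.12 kN/m²
Numerator = 19.1 + 76.12·cos²24.5°·tan29.3° = 19.1 + 76.12·0.8280·0.5612 = 54.471 kPa
Denominator = 76.12·sin24.5°·cos24.5° = 76.12·0.4147·0.9100 = 28.724 kPa
FS = 54.471 / 28.724 = 1.896

FS = 1.90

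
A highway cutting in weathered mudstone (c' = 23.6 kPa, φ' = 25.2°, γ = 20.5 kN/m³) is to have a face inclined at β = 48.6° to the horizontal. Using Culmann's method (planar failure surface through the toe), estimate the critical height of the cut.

Culmann's analysis gives the critical failure plane at α_cr = (β + φ')/2 = (48.6 + 25.2)/2 = 36.9°, and the critical height
H_c = (4c'/γ) · sinβ cosφ' / [1 − cos(β − φ')]
    = (4·23.6/20.5) · sin48.6°·cos25.2° / [1 − cos(23.4°)]
    = 4.605 · 0.7501·0.9048 / [1 − 0.9178]
    = 4.605 · 0.6787 / 0.0822
    = 38.00 m

H_c = 38.00 m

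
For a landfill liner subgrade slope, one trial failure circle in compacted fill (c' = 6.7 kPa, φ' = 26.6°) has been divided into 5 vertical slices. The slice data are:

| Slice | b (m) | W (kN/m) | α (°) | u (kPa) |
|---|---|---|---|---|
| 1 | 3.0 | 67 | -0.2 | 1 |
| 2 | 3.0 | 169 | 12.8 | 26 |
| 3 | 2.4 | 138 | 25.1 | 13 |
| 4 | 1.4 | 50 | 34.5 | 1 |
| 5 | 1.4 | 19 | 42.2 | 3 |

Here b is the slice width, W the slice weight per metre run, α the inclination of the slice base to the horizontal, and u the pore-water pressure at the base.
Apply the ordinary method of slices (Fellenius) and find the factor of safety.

Ordinary method of slices: FS = Σ[c'·Δl_i + (W_i cosα_i − u_i·Δl_i)·tanφ'] / Σ W_i sinα_i, with Δl_i = b_i / cosα_i.
Slice 1: Δl = 3.0/cos(-0.2°) = 3.000 m; N'_1 = 67·cos(-0.2°) − 1·3.000 = 64.0; c'Δl = 20.10; W sinα = -0.2
Slice 2: Δl = 3.0/cos12.8° = 3.076 m; N'_2 = 169·cos12.8° − 26·3.076 = 84.8; c'Δl = 20.61; W sinα = 37.4
Slice 3: Δl = 2.4/cos25.1° = 2.650 m; N'_3 = 138·cos25.1° − 13·2.650 = 90.5; c'Δl = 17.76; W sinα = 58.5
Slice 4: Δl = 1.4/cos34.5° = 1.699 m; N'_4 = 50·cos34.5° − 1·1.699 = 39.5; c'Δl = 11.38; W sinα = 28.3
Slice 5: Δl = 1.4/cos42.2° = 1.890 m; N'_5 = 19·cos42.2° − 3·1.890 = 8.4; c'Δl = 12.66; W sinα = 12.8
Σc'Δl = 82.5 kN/m; ΣN' = 287.2 kN/m; ΣW sinα = 136.8 kN/m
Resisting = 82.5 + 287.2·tan26.6° = 82.5 + 143.8 = 226.4 kN/m
FS = 226.4 / 136.8 = 1.654

FS = 1.65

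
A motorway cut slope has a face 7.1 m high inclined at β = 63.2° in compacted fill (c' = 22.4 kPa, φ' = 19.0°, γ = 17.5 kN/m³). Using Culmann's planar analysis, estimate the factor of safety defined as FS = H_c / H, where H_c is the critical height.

FS = 2.15

H_c = (4c'/γ) · sinβ cosφ' / [1 − cos(β − φ')]
    = (4·22.4/17.5) · sin63.2°·cos19.0° / [1 − cos44.2°]
    = 5.120 · 0.8440 / 0.2831 = 15.26 m
FS = H_c / H = 15.26 / 7.1 = 2.150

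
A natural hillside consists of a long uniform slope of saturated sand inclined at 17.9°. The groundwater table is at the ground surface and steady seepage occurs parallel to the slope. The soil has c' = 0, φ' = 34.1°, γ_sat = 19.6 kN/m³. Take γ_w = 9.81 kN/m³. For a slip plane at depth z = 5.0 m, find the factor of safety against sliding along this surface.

FS = 1.05

With seepage parallel to the slope and the water table at the surface, the effective normal stress on the slip plane uses the buoyant unit weight γ' = γ_sat − γ_w while the driving shear stress uses γ_sat:
FS = [c' + γ' z cos²β tanφ'] / [γ_sat z sinβ cosβ]
(For c' = 0 this reduces to FS = (γ'/γ_sat)·tanφ'/tanβ.)
γ' = 19.6 − 9.81 = 9.79 kN/m³
Numerator = 0.0 + 9.79·5.0·cos²17.9°·tan34.1° = 0.0 + 9.79·5.0·0.9055·0.6771 = 30.011 kPa
Denominator = 19.6·5.0·sin17.9°·cos17.9° = 19.6·5.0·0.3074·0.9516 = 28.663 kPa
FS = 30.011 / 28.663 = 1.047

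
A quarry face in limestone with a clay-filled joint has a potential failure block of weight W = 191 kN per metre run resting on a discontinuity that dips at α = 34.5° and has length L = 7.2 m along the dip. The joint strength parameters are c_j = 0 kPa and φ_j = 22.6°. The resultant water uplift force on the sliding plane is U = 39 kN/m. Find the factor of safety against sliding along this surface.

FS = 0.46

Resolving the block weight along and normal to the plane and applying the Mohr–Coulomb strength on the joint:
N' = W cosα − U = 191·cos34.5° − 39 = 118.4 kN/m
Driving force T = W sinα = 191·sin34.5° = 108.2 kN/m
Resisting force R = c_j·L + N'·tanφ_j = 0·7.2 + 118.4·tan22.6° = 0.0 + 49.3 = 49.3 kN/m
FS = R / T = 49.3 / 108.2 = 0.456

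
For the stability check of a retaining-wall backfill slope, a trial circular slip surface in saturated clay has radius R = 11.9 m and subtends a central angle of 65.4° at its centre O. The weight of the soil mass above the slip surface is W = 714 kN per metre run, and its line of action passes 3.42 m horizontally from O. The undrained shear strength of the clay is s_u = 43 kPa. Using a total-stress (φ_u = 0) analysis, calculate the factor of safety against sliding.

Taking moments about the centre O, the resisting moment is provided by the undrained shear strength acting along the arc:
Arc length L_a = R·θ = 11.9·(65.4°·π/180) = 11.9·1.1414 = 13.58 m
M_R = s_u·L_a·R = 43·13.58·11.9 = 6950.5 kN·m/m
M_D = W·d = 714·3.42 = 2441.9 kN·m/m
FS = M_R / M_D = 6950.5 / 2441.9 = 2.846

FS = 2.85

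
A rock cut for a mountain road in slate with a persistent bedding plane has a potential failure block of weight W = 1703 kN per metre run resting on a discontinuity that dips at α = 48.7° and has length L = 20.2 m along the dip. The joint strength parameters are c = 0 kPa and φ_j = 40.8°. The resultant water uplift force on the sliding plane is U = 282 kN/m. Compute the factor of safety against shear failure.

Resolving the block weight along and normal to the plane and applying the Mohr–Coulomb strength on the joint:
N' = W cosα − U = 1703·cos48.7° − 282 = 842.0 kN/m
Driving force T = W sinα = 1703·sin48.7° = 1279.4 kN/m
Resisting force R = c·L + N'·tanφ_j = 0·20.2 + 842.0·tan40.8° = 0.0 + 726.8 = 726.8 kN/m
FS = R / T = 726.8 / 1279.4 = 0.568

FS = 0.57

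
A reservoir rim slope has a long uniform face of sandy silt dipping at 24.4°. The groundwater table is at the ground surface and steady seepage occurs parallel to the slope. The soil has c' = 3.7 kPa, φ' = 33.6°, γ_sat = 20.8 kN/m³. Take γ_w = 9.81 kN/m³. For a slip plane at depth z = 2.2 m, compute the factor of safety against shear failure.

FS = 0.99

With seepage parallel to the slope and the water table at the surface, the effective normal stress on the slip plane uses the buoyant unit weight γ' = γ_sat − γ_w while the driving shear stress uses γ_sat:
FS = [c' + γ' z cos²β tanφ'] / [γ_sat z sinβ cosβ]
γ' = 20.8 − 9.81 = 10.99 kN/m³
Numerator = 3.7 + 10.99·2.2·cos²24.4°·tan33.6° = 3.7 + 10.99·2.2·0.8293·0.6644 = 17.022 kPa
Denominator = 20.8·2.2·sin24.4°·cos24.4° = 20.8·2.2·0.4131·0.9107 = 17.215 kPa
FS = 17.022 / 17.215 = 0.989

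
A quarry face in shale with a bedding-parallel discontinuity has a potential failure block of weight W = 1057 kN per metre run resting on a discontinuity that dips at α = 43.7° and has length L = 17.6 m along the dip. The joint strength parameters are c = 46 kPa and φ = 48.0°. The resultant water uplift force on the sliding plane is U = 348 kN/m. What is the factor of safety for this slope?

FS = 1.74

Resolving the block weight along and normal to the plane and applying the Mohr–Coulomb strength on the joint:
N' = W cosα − U = 1057·cos43.7° − 348 = 416.2 kN/m
Driving force T = W sinα = 1057·sin43.7° = 730.3 kN/m
Resisting force R = c·L + N'·tanφ = 46·17.6 + 416.2·tan48.0° = 809.6 + 462.2 = 1271.8 kN/m
FS = R / T = 1271.8 / 730.3 = 1.742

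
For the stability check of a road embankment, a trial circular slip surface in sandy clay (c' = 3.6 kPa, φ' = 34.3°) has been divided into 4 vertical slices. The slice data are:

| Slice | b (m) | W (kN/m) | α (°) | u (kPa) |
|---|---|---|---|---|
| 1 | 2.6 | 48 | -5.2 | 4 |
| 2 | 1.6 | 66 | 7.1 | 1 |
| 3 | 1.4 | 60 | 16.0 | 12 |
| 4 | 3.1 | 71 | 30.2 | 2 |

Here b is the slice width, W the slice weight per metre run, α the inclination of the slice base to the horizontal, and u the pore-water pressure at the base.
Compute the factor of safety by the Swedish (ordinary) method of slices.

FS = 2.98

Ordinary method of slices: FS = Σ[c'·Δl_i + (W_i cosα_i − u_i·Δl_i)·tanφ'] / Σ W_i sinα_i, with Δl_i = b_i / cosα_i.
Slice 1: Δl = 2.6/cos(-5.2°) = 2.611 m; N'_1 = 48·cos(-5.2°) − 4·2.611 = 37.4; c'Δl = 9.40; W sinα = -4.4
Slice 2: Δl = 1.6/cos7.1° = 1.612 m; N'_2 = 66·cos7.1° − 1·1.612 = 63.9; c'Δl = 5.80; W sinα = 8.2
Slice 3: Δl = 1.4/cos16.0° = 1.456 m; N'_3 = 60·cos16.0° − 12·1.456 = 40.2; c'Δl = 5.24; W sinα = 16.5
Slice 4: Δl = 3.1/cos30.2° = 3.587 m; N'_4 = 71·cos30.2° − 2·3.587 = 54.2; c'Δl = 12.91; W sinα = 35.7
Σc'Δl = 33.4 kN/m; ΣN' = 195.6 kN/m; ΣW sinα = 56.1 kN/m
Resisting = 33.4 + 195.6·tan34.3° = 33.4 + 133.4 = 166.8 kN/m
FS = 166.8 / 56.1 = 2.976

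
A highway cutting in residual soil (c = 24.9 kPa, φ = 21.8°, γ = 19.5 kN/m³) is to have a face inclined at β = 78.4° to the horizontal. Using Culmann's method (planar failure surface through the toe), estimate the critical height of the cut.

H_c = 10.33 m

Culmann's analysis gives the critical failure plane at α_cr = (β + φ)/2 = (78.4 + 21.8)/2 = 50.1°, and the critical height
H_c = (4c/γ) · sinβ cosφ / [1 − cos(β − φ)]
    = (4·24.9/19.5) · sin78.4°·cos21.8° / [1 − cos(56.6°)]
    = 5.108 · 0.9796·0.9285 / [1 − 0.5505]
    = 5.108 · 0.9095 / 0.4495
    = 10.33 m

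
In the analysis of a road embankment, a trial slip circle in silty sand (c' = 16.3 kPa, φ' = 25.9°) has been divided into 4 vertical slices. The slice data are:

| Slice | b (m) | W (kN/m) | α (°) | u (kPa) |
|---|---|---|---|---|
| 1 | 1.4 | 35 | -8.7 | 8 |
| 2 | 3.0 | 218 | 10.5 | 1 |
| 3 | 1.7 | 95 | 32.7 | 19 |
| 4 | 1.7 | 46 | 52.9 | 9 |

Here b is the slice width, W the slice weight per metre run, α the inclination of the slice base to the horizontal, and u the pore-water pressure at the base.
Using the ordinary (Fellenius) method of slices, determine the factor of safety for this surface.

FS = 2.34

Ordinary method of slices: FS = Σ[c'·Δl_i + (W_i cosα_i − u_i·Δl_i)·tanφ'] / Σ W_i sinα_i, with Δl_i = b_i / cosα_i.
Slice 1: Δl = 1.4/cos(-8.7°) = 1.416 m; N'_1 = 35·cos(-8.7°) − 8·1.416 = 23.3; c'Δl = 23.09; W sinα = -5.3
Slice 2: Δl = 3.0/cos10.5° = 3.051 m; N'_2 = 218·cos10.5° − 1·3.051 = 211.3; c'Δl = 49.73; W sinα = 39.7
Slice 3: Δl = 1.7/cos32.7° = 2.020 m; N'_3 = 95·cos32.7° − 19·2.020 = 41.6; c'Δl = 32.93; W sinα = 51.3
Slice 4: Δl = 1.7/cos52.9° = 2.818 m; N'_4 = 46·cos52.9° − 9·2.818 = 2.4; c'Δl = 45.94; W sinα = 36.7
Σc'Δl = 151.7 kN/m; ΣN' = 278.5 kN/m; ΣW sinα = 122.4 kN/m
Resisting = 151.7 + 278.5·tan25.9° = 151.7 + 135.2 = 286.9 kN/m
FS = 286.9 / 122.4 = 2.343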